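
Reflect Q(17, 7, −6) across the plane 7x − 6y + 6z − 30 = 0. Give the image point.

n = (7, −6, 6), |n|² = 121, n·Q − 30 = 11, so t = 11/121 = 1/11.
Foot F = Q − (1/11)·n = (180/11, 83/11, −72/11); the reflection is 2F − Q = (173/11, 89/11, −78/11).

(173/11, 89/11, -78/11)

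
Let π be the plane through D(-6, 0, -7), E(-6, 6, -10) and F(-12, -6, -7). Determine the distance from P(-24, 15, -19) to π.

3√6/2

DE = (0, 6, -3) and DF = (-6, -6, 0), so a normal is n = DE × DF = (-18, 18, 36).
Then n·(-24, 15, -19) - (-144) = 162.
|n| = √(324 + 324 + 1296) = 18√6, so the distance is |162|/(18√6) = 3√6/2.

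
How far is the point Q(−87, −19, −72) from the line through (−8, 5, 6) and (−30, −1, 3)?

3√493

A direction vector is d = (−22, −6, −3).
AP = (−79, −24, −78); AP·d = 2116, |AP|² = 12901, |d|² = 529.
distance² = |AP|² − (AP·d)²/|d|² = 12901 − 4477456/529 = 4437, so the distance is 3√493.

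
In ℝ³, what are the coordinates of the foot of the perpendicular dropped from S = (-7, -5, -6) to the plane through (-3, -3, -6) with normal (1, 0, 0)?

n = (1, 0, 0), |n|² = 1, and n·S − (-3) = -4.
t = -4/1 = -4, so the foot is S − t·n = (-7, -5, -6) − (-4)·(1, 0, 0) = (-3, -5, -6).

(-3, -5, -6)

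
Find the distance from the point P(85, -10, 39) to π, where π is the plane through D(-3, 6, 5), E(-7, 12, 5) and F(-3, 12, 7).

DE = (-4, 6, 0) and DF = (0, 6, 2), so a normal is n = DE × DF = (12, 8, -24).
Then n·(85, -10, 39) - (-108) = 112.
|n| = √(144 + 64 + 576) = 28, so the distance is |112|/28 = 4.

4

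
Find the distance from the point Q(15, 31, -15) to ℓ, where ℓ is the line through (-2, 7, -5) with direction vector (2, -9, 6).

Direction vector d = (2, -9, 6).
AP = (17, 24, -10); AP·d = -242, |AP|² = 965, |d|² = 121.
distance² = |AP|² − (AP·d)²/|d|² = 965 − 58564/121 = 481, so the distance is √481.

√481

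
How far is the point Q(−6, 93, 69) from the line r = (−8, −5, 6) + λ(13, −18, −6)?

Direction vector d = (13, −18, −6).
AP = (2, 98, 63), and AP × d = (546, 831, −1310).
|AP × d|² = 2704777 and |d|² = 529, so the distance is √(2704777/529) = √5113.

√5113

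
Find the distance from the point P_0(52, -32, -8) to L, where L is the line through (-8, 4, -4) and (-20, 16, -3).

12√2

A direction vector is d = (-12, 12, 1).
AP = (60, -36, -4); AP·d = -1156, |AP|² = 4912, |d|² = 289.
distance² = |AP|² − (AP·d)²/|d|² = 4912 − 1336336/289 = 288, so the distance is 12√2.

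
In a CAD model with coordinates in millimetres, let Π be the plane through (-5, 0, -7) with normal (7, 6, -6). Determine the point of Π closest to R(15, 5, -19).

n = (7, 6, -6), |n|² = 121, and n·R − 7 = 242.
t = 242/121 = 2, so the foot is R − t·n = (15, 5, -19) − 2·(7, 6, -6) = (1, -7, -7).

(1, -7, -7)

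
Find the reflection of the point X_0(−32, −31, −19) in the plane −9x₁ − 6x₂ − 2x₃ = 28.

(40, 17, -3)

With n = (−9, −6, −2), the signed offset is (n·X_0 − 28)/|n|² = 484/121 = 4.
X_0' = X_0 − 2t·n = (−32, −31, −19) − 8·(−9, −6, −2) = (40, 17, −3).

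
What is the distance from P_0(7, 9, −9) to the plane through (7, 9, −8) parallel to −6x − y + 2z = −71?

2√41/41

Parallel planes share the normal n = (−6, −1, 2); since (7, 9, −8) lies on the plane, its equation is −6x − y + 2z = -67.
Then n·(7, 9, −9) − (−67) = −2.
|n| = √(36 + 1 + 4) = √41, so the distance is |-2|/√41 = 2/√41.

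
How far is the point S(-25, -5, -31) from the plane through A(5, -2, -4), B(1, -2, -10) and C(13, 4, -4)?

AB = (-4, 0, -6) and AC = (8, 6, 0), so a normal is n = AB × AC = (36, -48, -24).
Then n·(-25, -5, -31) - 372 = -288.
|n| = √(1296 + 2304 + 576) = 12√29, so the distance is |-288|/(12√29) = 24√29/29.

24√29/29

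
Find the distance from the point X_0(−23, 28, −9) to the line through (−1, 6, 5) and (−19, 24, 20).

2√194

A direction vector is d = (−18, 18, 15).
AP = (−22, 22, −14), and AP × d = (582, 582, 0).
|AP × d|² = 677448 and |d|² = 873, so the distance is √(677448/873) = √776 = 2√194.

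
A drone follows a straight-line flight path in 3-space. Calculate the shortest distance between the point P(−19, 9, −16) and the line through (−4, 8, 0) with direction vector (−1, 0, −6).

Direction vector d = (−1, 0, −6).
AP = (−15, 1, −16), and AP × d = (−6, −74, 1).
|AP × d|² = 5513 and |d|² = 37, so the distance is √(5513/37) = √149.

√149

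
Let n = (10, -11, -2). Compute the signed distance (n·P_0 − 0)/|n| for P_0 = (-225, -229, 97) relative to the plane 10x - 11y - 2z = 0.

n·P_0 − 0 = 75.
|n| = 15, so the signed distance is 75/15 = 5.

5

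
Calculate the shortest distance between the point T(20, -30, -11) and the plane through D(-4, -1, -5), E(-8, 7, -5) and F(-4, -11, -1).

DE = (-4, 8, 0) and DF = (0, -10, 4), so a normal is n = DE × DF = (32, 16, 40).
Then n·(20, -30, -11) - (-344) = 64.
|n| = √(1024 + 256 + 1600) = 24√5, so the distance is |64|/(24√5) = 8√5/15.

8/(3√5)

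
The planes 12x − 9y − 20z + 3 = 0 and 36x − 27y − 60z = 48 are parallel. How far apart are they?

Divide the second equation by 3 to match normals: 12x − 9y − 20z = 16.
Both planes have normal n = (12, −9, −20), |n| = 25. Any point on the first plane is at distance |16 − (-3)|/|n| = 19/25 from the second.

19/25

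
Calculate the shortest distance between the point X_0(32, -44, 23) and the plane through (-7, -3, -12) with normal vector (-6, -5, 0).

29/√61

The plane has equation n·(r − (-7, -3, -12)) = 0, i.e. n·r = 57.
d = |(-6)·32 + (-5)·(-44) − 57| / √(36 + 25 + 0) = |-29| / √61 = 29√61/61.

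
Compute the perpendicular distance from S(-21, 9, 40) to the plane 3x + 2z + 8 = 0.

25/√13

n = (3, 0, 2); n·P − (-8) = 25; |n| = √13; distance = 25/√13.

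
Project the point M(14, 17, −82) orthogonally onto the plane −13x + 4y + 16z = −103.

n = (−13, 4, 16), |n|² = 441, and n·M − (-103) = -1323.
t = -1323/441 = -3, so the foot is M − t·n = (14, 17, −82) − (-3)·(−13, 4, 16) = (−25, 29, −34).

(-25, 29, -34)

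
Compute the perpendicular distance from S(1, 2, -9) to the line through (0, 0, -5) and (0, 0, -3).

√5

A direction vector is d = (0, 0, 2).
AP = (1, 2, -4); AP·d = -8, |AP|² = 21, |d|² = 4.
distance² = |AP|² − (AP·d)²/|d|² = 21 − 64/4 = 5, so the distance is √5.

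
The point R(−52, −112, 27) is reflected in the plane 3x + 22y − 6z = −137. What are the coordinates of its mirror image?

(-22, 108, -33)

n = (3, 22, −6), |n|² = 529, n·R − (-137) = -2645, so t = -2645/529 = -5.
Foot F = R − (-5)·n = (−37, −2, −3); the reflection is 2F − R = (−22, 108, −33).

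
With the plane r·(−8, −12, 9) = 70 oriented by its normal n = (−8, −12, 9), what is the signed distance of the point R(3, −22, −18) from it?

n·R − 70 = 8.
|n| = 17, so the signed distance is 8/17.

8/17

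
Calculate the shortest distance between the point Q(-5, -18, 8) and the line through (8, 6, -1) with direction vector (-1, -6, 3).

Direction vector d = (-1, -6, 3).
AP = (-13, -24, 9), and AP × d = (-18, 30, 54).
|AP × d|² = 4140 and |d|² = 46, so the distance is √(4140/46) = √90 = 3√10.

3√10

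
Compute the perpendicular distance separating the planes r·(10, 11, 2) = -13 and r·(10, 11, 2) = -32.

With common normal n = (10, 11, 2) (|n| = 15), the distance is |(-13) − (-32)|/|n| = 19/15.

19/15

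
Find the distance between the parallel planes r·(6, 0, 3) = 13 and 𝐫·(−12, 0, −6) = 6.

Divide the second equation by -2 to match normals: 6x₁ + 3x₃ = -3.
With common normal n = (6, 0, 3) (|n| = 3√5), the distance is |13 − (-3)|/|n| = 16/(3√5) = 16√5/15.

16√5/15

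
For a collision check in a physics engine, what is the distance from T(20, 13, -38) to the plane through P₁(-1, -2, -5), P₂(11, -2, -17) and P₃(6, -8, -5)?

P₁P₂ = (12, 0, -12) and P₁P₃ = (7, -6, 0), so a normal is n = P₁P₂ × P₁P₃ = (-72, -84, -72).
Then n·(20, 13, -38) - 600 = -396.
|n| = √(5184 + 7056 + 5184) = 132, so the distance is |-396|/132 = 3.

3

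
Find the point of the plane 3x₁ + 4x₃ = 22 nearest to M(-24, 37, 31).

The perpendicular from M has direction n = (3, 0, 4): r = (-24, 37, 31) + t(3, 0, 4).
Substitute into the plane: n·(M + tn) = 22 gives 52 + 25t = 22, so t = -6/5.
Foot = (-24, 37, 31) + (-6/5)·(3, 0, 4) = (-138/5, 37, 131/5).

(-138/5, 37, 131/5)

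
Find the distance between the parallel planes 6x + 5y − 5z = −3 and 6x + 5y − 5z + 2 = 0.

Both planes have normal n = (6, 5, −5), |n| = √86. Any point on the first plane is at distance |(-2) − (-3)|/|n| = 1/√86 = √86/86 from the second.

√86/86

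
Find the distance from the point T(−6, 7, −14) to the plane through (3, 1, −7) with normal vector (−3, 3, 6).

The plane has equation n·(r − (3, 1, −7)) = 0, i.e. n·r = -48.
d = |(-3)·(-6) + 3·7 + 6·(-14) − (-48)| / √(9 + 9 + 36) = |3| / (3√6) = 1/√6.

√6/6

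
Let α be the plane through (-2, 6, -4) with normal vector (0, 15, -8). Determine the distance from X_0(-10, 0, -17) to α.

The plane has equation n·(r − (-2, 6, -4)) = 0, i.e. n·r = 122.
Then n·(-10, 0, -17) - 122 = 14.
|n| = √(0 + 225 + 64) = 17, so the distance is |14|/17 = 14/17.

14/17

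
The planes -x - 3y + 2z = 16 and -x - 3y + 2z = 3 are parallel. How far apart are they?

With common normal n = (-1, -3, 2) (|n| = √14), the distance is |16 − 3|/|n| = 13/√14.

13/√14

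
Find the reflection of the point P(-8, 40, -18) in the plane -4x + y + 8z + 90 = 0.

With n = (-4, 1, 8), the signed offset is (n·P − (-90))/|n|² = 18/81 = 2/9.
P' = P − 2t·n = (-8, 40, -18) − (4/9)·(-4, 1, 8) = (-56/9, 356/9, -194/9).

(-56/9, 356/9, -194/9)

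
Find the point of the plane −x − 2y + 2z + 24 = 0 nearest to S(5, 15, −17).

n = (−1, −2, 2), |n|² = 9, and n·S − (-24) = -45.
t = -45/9 = -5, so the foot is S − t·n = (5, 15, −17) − (-5)·(−1, −2, 2) = (0, 5, −7).

(0, 5, -7)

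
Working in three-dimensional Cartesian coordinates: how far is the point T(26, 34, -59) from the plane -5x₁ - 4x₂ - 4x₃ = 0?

Normal vector n = (-5, -4, -4), and n·(26, 34, -59) - 0 = -30.
|n| = √(25 + 16 + 16) = √57, so the distance is |-30|/√57 = 10√57/19.

30/√57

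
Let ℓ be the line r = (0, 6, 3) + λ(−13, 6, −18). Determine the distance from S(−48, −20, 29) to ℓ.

2√914

Direction vector d = (−13, 6, −18).
AP = (−48, −26, 26), and AP × d = (312, −1202, −626).
|AP × d|² = 1934024 and |d|² = 529, so the distance is √(1934024/529) = √3656 = 2√914.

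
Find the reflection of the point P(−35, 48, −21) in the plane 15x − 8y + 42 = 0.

With n = (15, −8, 0), the signed offset is (n·P − (-42))/|n|² = -867/289 = -3.
P' = P − 2t·n = (−35, 48, −21) − (-6)·(15, −8, 0) = (55, 0, −21).

(55, 0, -21)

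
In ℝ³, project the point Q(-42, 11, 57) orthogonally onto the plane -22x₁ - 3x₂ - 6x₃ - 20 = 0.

The perpendicular from Q has direction n = (-22, -3, -6): r = (-42, 11, 57) + μ(-22, -3, -6).
Substitute into the plane: n·(Q + μn) = 20 gives 549 + 529μ = 20, so μ = -1.
Foot = (-42, 11, 57) + (-1)·(-22, -3, -6) = (-20, 14, 63).

(-20, 14, 63)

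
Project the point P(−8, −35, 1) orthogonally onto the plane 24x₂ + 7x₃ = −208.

(-8, -11, 8)

n = (0, 24, 7), |n|² = 625, and n·P − (-208) = -625.
t = -625/625 = -1, so the foot is P − t·n = (−8, −35, 1) − (-1)·(0, 24, 7) = (−8, −11, 8).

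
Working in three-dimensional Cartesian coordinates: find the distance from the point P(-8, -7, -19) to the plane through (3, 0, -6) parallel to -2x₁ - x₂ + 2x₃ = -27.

Parallel planes share the normal n = (-2, -1, 2); since (3, 0, -6) lies on the plane, its equation is -2x₁ - x₂ + 2x₃ = -18.
n = (-2, -1, 2); n·P − (-18) = 3; |n| = 3; distance = 3/3 = 1.

1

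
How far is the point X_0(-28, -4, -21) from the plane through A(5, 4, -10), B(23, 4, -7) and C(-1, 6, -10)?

9/√46

AB = (18, 0, 3) and AC = (-6, 2, 0), so a normal is n = AB × AC = (-6, -18, 36).
Then n·(-28, -4, -21) - (-462) = -54.
|n| = √(36 + 324 + 1296) = 6√46, so the distance is |-54|/(6√46) = 9/√46.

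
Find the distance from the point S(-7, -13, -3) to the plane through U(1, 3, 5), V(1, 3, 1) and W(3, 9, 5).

4√10/5

UV = (0, 0, -4) and UW = (2, 6, 0), so a normal is n = UV × UW = (24, -8, 0).
n = (24, -8, 0); n·P − 0 = -64; |n| = 8√10; distance = 64/(8√10) = 8/√10.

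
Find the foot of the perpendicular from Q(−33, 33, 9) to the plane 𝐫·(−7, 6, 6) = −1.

(-5, 9, -15)

n = (−7, 6, 6), |n|² = 121, and n·Q − (-1) = 484.
t = 484/121 = 4, so the foot is Q − t·n = (−33, 33, 9) − 4·(−7, 6, 6) = (−5, 9, −15).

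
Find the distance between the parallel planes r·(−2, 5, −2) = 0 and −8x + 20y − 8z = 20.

5/√33

Divide the second equation by 4 to match normals: −2x + 5y − 2z = 5.
Both planes have normal n = (−2, 5, −2), |n| = √33. Any point on the first plane is at distance |5 − 0|/|n| = 5/√33 from the second.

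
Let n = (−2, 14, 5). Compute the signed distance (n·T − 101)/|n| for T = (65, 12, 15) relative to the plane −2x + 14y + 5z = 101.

4/5

n·T − 101 = 12.
|n| = 15, so the signed distance is 12/15 = 4/5.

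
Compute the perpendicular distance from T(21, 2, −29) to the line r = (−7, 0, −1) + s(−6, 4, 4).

22

Direction vector d = (−6, 4, 4).
AP = (28, 2, −28), and AP × d = (120, 56, 124).
|AP × d|² = 32912 and |d|² = 68, so the distance is √(32912/68) = √484 = 22.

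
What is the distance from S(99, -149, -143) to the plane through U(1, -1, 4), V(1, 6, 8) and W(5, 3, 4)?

5

UV = (0, 7, 4) and UW = (4, 4, 0), so a normal is n = UV × UW = (-16, 16, -28).
d = |(-16)·99 + 16·(-149) + (-28)·(-143) − (-144)| / √(256 + 256 + 784) = |180| / 36 = 5.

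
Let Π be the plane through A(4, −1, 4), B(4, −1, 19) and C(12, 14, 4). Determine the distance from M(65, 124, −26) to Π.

5

AB = (0, 0, 15) and AC = (8, 15, 0), so a normal is n = AB × AC = (−225, 120, 0).
Then n·(65, 124, −26) − (−1020) = 1275.
|n| = √(50625 + 14400 + 0) = 255, so the distance is |1275|/255 = 5.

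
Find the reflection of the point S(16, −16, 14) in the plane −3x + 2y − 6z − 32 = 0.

(-8, 0, -34)

With n = (−3, 2, −6), the signed offset is (n·S − 32)/|n|² = -196/49 = -4.
S' = S − 2t·n = (16, −16, 14) − (-8)·(−3, 2, −6) = (−8, 0, −34).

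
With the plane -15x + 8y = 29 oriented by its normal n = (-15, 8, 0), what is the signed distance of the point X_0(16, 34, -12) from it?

n·X_0 − 29 = 3.
|n| = 17, so the signed distance is 3/17.

3/17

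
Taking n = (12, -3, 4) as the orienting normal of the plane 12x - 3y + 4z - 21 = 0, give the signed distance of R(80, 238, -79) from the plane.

-7

n·R − 21 = -91.
|n| = 13, so the signed distance is -91/13 = -7.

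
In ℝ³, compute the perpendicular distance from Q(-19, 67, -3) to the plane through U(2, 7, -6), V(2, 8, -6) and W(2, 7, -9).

UV = (0, 1, 0) and UW = (0, 0, -3), so a normal is n = UV × UW = (-3, 0, 0).
d = |(-3)·(-19) − (-6)| / √(9 + 0 + 0) = |63| / 3 = 21.

21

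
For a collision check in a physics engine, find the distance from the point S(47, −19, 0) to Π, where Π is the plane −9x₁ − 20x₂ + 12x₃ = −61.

18/25

Normal vector n = (−9, −20, 12), and n·(47, −19, 0) − (−61) = 18.
|n| = √(81 + 400 + 144) = 25, so the distance is |18|/25 = 18/25.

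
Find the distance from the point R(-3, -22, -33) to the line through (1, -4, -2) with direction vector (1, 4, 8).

√5

Direction vector d = (1, 4, 8).
AP = (-4, -18, -31), and AP × d = (-20, 1, 2).
|AP × d|² = 405 and |d|² = 81, so the distance is √(405/81) = √5.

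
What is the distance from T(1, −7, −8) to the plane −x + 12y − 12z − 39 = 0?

Normal vector n = (−1, 12, −12), and n·(1, −7, −8) − 39 = −28.
|n| = √(1 + 144 + 144) = 17, so the distance is |-28|/17 = 28/17.

28/17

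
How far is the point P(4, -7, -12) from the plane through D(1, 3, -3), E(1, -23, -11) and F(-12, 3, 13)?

29/21

DE = (0, -26, -8) and DF = (-13, 0, 16), so a normal is n = DE × DF = (-416, 104, -338).
Then n·(4, -7, -12) - 910 = 754.
|n| = √(173056 + 10816 + 114244) = 546, so the distance is |754|/546 = 29/21.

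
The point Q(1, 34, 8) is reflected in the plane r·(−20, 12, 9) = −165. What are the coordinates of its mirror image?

With n = (−20, 12, 9), the signed offset is (n·Q − (-165))/|n|² = 625/625 = 1.
Q' = Q − 2t·n = (1, 34, 8) − 2·(−20, 12, 9) = (41, 10, −10).

(41, 10, -10)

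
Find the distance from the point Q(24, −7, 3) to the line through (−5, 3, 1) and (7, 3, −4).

A direction vector is d = (12, 0, −5).
AP = (29, −10, 2), and AP × d = (50, 169, 120).
|AP × d|² = 45461 and |d|² = 169, so the distance is √(45461/169) = √269.

√269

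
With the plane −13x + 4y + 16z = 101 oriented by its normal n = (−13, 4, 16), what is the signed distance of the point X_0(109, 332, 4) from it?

n·X_0 − 101 = -126.
|n| = 21, so the signed distance is -126/21 = -6.

-6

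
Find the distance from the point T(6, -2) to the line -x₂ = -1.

3

d = |0·6 + (-1)·(-2) − (-1)| / √(0 + 1) = |3|/1 = 3.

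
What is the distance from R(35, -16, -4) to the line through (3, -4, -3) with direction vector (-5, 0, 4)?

Direction vector d = (-5, 0, 4).
AP = (32, -12, -1), and AP × d = (-48, -123, -60).
|AP × d|² = 21033 and |d|² = 41, so the distance is √(21033/41) = √513 = 3√57.

3√57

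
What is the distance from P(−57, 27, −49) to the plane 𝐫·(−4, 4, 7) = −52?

5

Normal vector n = (−4, 4, 7), and n·(−57, 27, −49) − (−52) = 45.
|n| = √(16 + 16 + 49) = 9, so the distance is |45|/9 = 5.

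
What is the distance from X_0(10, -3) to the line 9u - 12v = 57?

d = |9·10 + (-12)·(-3) − 57| / √(81 + 144) = |69|/15 = 23/5.

23/5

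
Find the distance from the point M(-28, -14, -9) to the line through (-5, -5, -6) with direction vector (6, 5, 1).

Direction vector d = (6, 5, 1).
AP = (-23, -9, -3), and AP × d = (6, 5, -61).
|AP × d|² = 3782 and |d|² = 62, so the distance is √(3782/62) = √61.

√61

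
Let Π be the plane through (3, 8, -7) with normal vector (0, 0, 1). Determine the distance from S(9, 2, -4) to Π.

3

The plane has equation n·(r − (3, 8, -7)) = 0, i.e. n·r = -7.
Then n·(9, 2, -4) - (-7) = 3.
|n| = √(0 + 0 + 1) = 1, so the distance is |3|/1 = 3.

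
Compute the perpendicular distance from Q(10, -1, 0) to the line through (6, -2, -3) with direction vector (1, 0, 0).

Direction vector d = (1, 0, 0).
AP = (4, 1, 3), and AP × d = (0, 3, -1).
|AP × d|² = 10 and |d|² = 1, so the distance is √10.

√10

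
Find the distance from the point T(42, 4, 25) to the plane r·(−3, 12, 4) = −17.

Normal vector n = (−3, 12, 4), and n·(42, 4, 25) − (−17) = 39.
|n| = √(9 + 144 + 16) = 13, so the distance is |39|/13 = 3.

3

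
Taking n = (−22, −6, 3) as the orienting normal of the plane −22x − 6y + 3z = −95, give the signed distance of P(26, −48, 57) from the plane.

-18/23

n·P − (-95) = -18.
|n| = 23, so the signed distance is -18/23.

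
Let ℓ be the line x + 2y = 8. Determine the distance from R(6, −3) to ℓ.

The normal to the line is n = (1, 2) with |n| = √5.
|n·R − 8| = |0 − 8| = 8, so the distance is 8/√5.

8√5/5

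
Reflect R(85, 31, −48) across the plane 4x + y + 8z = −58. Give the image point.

(725/9, 269/9, -512/9)

n = (4, 1, 8), |n|² = 81, n·R − (-58) = 45, so t = 45/81 = 5/9.
Foot F = R − (5/9)·n = (745/9, 274/9, −472/9); the reflection is 2F − R = (725/9, 269/9, −512/9).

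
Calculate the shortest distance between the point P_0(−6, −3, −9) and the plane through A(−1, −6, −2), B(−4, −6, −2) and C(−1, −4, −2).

7

AB = (−3, 0, 0) and AC = (0, 2, 0), so a normal is n = AB × AC = (0, 0, −6).
Then n·(−6, −3, −9) − 12 = 42.
|n| = √(0 + 0 + 36) = 6, so the distance is |42|/6 = 7.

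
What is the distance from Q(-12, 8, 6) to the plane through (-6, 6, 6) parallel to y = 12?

2

Parallel planes share the normal n = (0, 1, 0); since (-6, 6, 6) lies on the plane, its equation is y = 6.
Then n·(-12, 8, 6) - 6 = 2.
|n| = √(0 + 1 + 0) = 1, so the distance is |2|/1 = 2.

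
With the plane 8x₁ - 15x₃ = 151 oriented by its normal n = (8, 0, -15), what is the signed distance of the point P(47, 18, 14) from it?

15/17

n·P − 151 = 15.
|n| = 17, so the signed distance is 15/17.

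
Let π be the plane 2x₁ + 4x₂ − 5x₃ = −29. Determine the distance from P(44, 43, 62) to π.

7√5/5

Normal vector n = (2, 4, −5), and n·(44, 43, 62) − (−29) = −21.
|n| = √(4 + 16 + 25) = 3√5, so the distance is |-21|/(3√5) = 7√5/5.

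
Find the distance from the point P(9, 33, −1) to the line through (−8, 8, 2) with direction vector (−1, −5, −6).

Direction vector d = (−1, −5, −6).
AP = (17, 25, −3); AP·d = -124, |AP|² = 923, |d|² = 62.
distance² = |AP|² − (AP·d)²/|d|² = 923 − 15376/62 = 675, so the distance is 15√3.

15√3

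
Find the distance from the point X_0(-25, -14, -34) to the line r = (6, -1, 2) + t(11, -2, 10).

√401

Direction vector d = (11, -2, 10).
AP = (-31, -13, -36), and AP × d = (-202, -86, 205).
|AP × d|² = 90225 and |d|² = 225, so the distance is √(90225/225) = √401.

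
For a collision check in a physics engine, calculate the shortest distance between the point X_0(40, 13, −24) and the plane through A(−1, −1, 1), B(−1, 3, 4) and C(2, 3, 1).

22√41/41

AB = (0, 4, 3) and AC = (3, 4, 0), so a normal is n = AB × AC = (−12, 9, −12).
Then n·(40, 13, −24) − (−9) = −66.
|n| = √(144 + 81 + 144) = 3√41, so the distance is |-66|/(3√41) = 22√41/41.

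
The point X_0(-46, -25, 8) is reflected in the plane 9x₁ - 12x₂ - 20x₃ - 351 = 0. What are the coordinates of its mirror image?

With n = (9, -12, -20), the signed offset is (n·X_0 − 351)/|n|² = -625/625 = -1.
X_0' = X_0 − 2t·n = (-46, -25, 8) − (-2)·(9, -12, -20) = (-28, -49, -32).

(-28, -49, -32)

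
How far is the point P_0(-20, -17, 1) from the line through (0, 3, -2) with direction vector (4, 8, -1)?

Direction vector d = (4, 8, -1).
AP = (-20, -20, 3), and AP × d = (-4, -8, -80).
|AP × d|² = 6480 and |d|² = 81, so the distance is √(6480/81) = √80 = 4√5.

4√5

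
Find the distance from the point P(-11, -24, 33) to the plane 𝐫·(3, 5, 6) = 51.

Normal vector n = (3, 5, 6), and n·(-11, -24, 33) - 51 = -6.
|n| = √(9 + 25 + 36) = √70, so the distance is |-6|/√70 = 6/√70.

3√70/35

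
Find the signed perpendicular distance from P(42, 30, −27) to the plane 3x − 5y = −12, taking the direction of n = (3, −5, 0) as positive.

-12/√34

n·P − (-12) = -12.
|n| = √34, so the signed distance is -12/√34.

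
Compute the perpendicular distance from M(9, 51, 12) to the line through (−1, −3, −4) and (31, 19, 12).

2√377

A direction vector is d = (32, 22, 16).
AP = (10, 54, 16), and AP × d = (512, 352, −1508).
|AP × d|² = 2660112 and |d|² = 1764, so the distance is √(2660112/1764) = √1508 = 2√377.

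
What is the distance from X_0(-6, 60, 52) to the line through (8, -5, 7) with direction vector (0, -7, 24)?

Direction vector d = (0, -7, 24).
AP = (-14, 65, 45); AP·d = 625, |AP|² = 6446, |d|² = 625.
distance² = |AP|² − (AP·d)²/|d|² = 6446 − 390625/625 = 5821, so the distance is √5821.

√5821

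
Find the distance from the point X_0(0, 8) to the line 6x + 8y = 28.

18/5

d = |6·0 + 8·8 − 28| / √(36 + 64) = |36|/10 = 18/5.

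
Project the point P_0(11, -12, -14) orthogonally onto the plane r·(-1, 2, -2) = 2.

The perpendicular from P_0 has direction n = (-1, 2, -2): r = (11, -12, -14) + λ(-1, 2, -2).
Substitute into the plane: n·(P_0 + λn) = 2 gives -7 + 9λ = 2, so λ = 1.
Foot = (11, -12, -14) + 1·(-1, 2, -2) = (10, -10, -16).

(10, -10, -16)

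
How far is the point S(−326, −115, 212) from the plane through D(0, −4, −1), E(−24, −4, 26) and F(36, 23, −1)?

6

DE = (−24, 0, 27) and DF = (36, 27, 0), so a normal is n = DE × DF = (−729, 972, −648).
n = (−729, 972, −648); n·P − (-3240) = -8262; |n| = 1377; distance = 8262/1377 = 6.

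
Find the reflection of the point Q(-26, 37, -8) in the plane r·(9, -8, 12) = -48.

With n = (9, -8, 12), the signed offset is (n·Q − (-48))/|n|² = -578/289 = -2.
Q' = Q − 2t·n = (-26, 37, -8) − (-4)·(9, -8, 12) = (10, 5, 40).

(10, 5, 40)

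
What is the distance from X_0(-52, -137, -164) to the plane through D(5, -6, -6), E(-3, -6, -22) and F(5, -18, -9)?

5

DE = (-8, 0, -16) and DF = (0, -12, -3), so a normal is n = DE × DF = (-192, -24, 96).
n = (-192, -24, 96); n·P − (-1392) = -1080; |n| = 216; distance = 1080/216 = 5.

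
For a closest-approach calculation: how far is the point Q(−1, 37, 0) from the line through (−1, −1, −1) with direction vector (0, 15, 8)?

Direction vector d = (0, 15, 8).
AP = (0, 38, 1), and AP × d = (289, 0, 0).
|AP × d|² = 83521 and |d|² = 289, so the distance is √(83521/289) = √289 = 17.

17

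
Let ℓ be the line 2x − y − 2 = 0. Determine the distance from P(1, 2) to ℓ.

The normal to the line is n = (2, −1) with |n| = √5.
|n·P − 2| = |0 − 2| = 2, so the distance is 2/√5.

2√5/5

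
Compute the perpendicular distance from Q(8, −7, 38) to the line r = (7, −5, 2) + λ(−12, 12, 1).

Direction vector d = (−12, 12, 1).
AP = (1, −2, 36), and AP × d = (−434, −433, −12).
|AP × d|² = 375989 and |d|² = 289, so the distance is √(375989/289) = √1301.

√1301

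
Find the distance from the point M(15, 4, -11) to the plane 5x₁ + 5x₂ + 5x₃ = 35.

1/√3

d = |5·15 + 5·4 + 5·(-11) − 35| / √(25 + 25 + 25) = |5| / (5√3) = √3/3.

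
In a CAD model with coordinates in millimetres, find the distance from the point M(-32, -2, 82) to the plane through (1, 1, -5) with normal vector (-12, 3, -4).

The plane has equation n·(r − (1, 1, -5)) = 0, i.e. n·r = 11.
d = |(-12)·(-32) + 3·(-2) + (-4)·82 − 11| / √(144 + 9 + 16) = |39| / 13 = 3.

3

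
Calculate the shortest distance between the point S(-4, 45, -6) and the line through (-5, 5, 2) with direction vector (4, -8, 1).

3√41

Direction vector d = (4, -8, 1).
AP = (1, 40, -8), and AP × d = (-24, -33, -168).
|AP × d|² = 29889 and |d|² = 81, so the distance is √(29889/81) = √369 = 3√41.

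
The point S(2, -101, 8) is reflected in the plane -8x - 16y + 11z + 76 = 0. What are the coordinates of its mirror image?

n = (-8, -16, 11), |n|² = 441, n·S − (-76) = 1764, so t = 1764/441 = 4.
Foot F = S − 4·n = (34, -37, -36); the reflection is 2F − S = (66, 27, -80).

(66, 27, -80)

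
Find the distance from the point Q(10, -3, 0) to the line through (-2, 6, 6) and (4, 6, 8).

3√19

A direction vector is d = (6, 0, 2).
AP = (12, -9, -6), and AP × d = (-18, -60, 54).
|AP × d|² = 6840 and |d|² = 40, so the distance is √(6840/40) = √171 = 3√19.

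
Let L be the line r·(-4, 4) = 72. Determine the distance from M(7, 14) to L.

d = |(-4)·7 + 4·14 − 72| / √(16 + 16) = |-44|/(4√2) = 11/√2.

11√2/2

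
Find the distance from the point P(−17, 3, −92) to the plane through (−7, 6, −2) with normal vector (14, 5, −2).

The plane has equation n·(r − (−7, 6, −2)) = 0, i.e. n·r = -64.
n = (14, 5, −2); n·P − (-64) = 25; |n| = 15; distance = 25/15 = 5/3.

5/3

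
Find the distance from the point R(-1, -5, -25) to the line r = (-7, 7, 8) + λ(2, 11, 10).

Direction vector d = (2, 11, 10).
AP = (6, -12, -33); AP·d = -450, |AP|² = 1269, |d|² = 225.
distance² = |AP|² − (AP·d)²/|d|² = 1269 − 202500/225 = 369, so the distance is 3√41.

3√41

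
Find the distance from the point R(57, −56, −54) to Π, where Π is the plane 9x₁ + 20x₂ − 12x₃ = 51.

2/5

n = (9, 20, −12); n·P − 51 = -10; |n| = 25; distance = 10/25 = 2/5.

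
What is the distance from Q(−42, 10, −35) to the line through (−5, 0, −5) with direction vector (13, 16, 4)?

2√482

Direction vector d = (13, 16, 4).
AP = (−37, 10, −30); AP·d = -441, |AP|² = 2369, |d|² = 441.
distance² = |AP|² − (AP·d)²/|d|² = 2369 − 194481/441 = 1928, so the distance is 2√482.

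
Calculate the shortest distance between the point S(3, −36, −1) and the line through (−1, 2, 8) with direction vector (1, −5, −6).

3√61

Direction vector d = (1, −5, −6).
AP = (4, −38, −9), and AP × d = (183, 15, 18).
|AP × d|² = 34038 and |d|² = 62, so the distance is √(34038/62) = √549 = 3√61.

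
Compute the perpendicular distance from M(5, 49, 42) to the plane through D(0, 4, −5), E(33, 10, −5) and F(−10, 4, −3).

1

DE = (33, 6, 0) and DF = (−10, 0, 2), so a normal is n = DE × DF = (12, −66, 60).
Then n·(5, 49, 42) − (−564) = −90.
|n| = √(144 + 4356 + 3600) = 90, so the distance is |-90|/90 = 1.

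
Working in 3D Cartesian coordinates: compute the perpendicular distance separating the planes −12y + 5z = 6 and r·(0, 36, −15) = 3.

7/13

Divide the second equation by -3 to match normals: −12y + 5z = -1.
With common normal n = (0, −12, 5) (|n| = 13), the distance is |6 − (-1)|/|n| = 7/13.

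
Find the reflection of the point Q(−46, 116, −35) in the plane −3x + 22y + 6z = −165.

n = (−3, 22, 6), |n|² = 529, n·Q − (-165) = 2645, so t = 2645/529 = 5.
Foot F = Q − 5·n = (−31, 6, −65); the reflection is 2F − Q = (−16, −104, −95).

(-16, -104, -95)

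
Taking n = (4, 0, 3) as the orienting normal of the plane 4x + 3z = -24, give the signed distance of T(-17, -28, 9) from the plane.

n·T − (-24) = -17.
|n| = 5, so the signed distance is -17/5.

-17/5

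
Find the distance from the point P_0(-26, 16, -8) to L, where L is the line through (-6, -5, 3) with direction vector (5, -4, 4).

5√2

Direction vector d = (5, -4, 4).
AP = (-20, 21, -11), and AP × d = (40, 25, -25).
|AP × d|² = 2850 and |d|² = 57, so the distance is √(2850/57) = √50 = 5√2.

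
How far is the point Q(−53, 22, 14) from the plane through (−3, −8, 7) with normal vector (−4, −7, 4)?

2

The plane has equation n·(r − (−3, −8, 7)) = 0, i.e. n·r = 96.
d = |(-4)·(-53) + (-7)·22 + 4·14 − 96| / √(16 + 49 + 16) = |18| / 9 = 2.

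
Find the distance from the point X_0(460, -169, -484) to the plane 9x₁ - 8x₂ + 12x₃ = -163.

n = (9, -8, 12); n·P − (-163) = -153; |n| = 17; distance = 153/17 = 9.

9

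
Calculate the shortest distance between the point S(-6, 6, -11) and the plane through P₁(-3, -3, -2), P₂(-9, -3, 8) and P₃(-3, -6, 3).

P₁P₂ = (-6, 0, 10) and P₁P₃ = (0, -3, 5), so a normal is n = P₁P₂ × P₁P₃ = (30, 30, 18).
n = (30, 30, 18); n·P − (-216) = 18; |n| = 6√59; distance = 18/(6√59) = 3√59/59.

3√59/59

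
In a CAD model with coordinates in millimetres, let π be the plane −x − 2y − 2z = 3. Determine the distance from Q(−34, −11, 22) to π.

3

n = (−1, −2, −2); n·P − 3 = 9; |n| = 3; distance = 9/3 = 3.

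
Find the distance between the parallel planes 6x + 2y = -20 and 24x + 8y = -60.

Divide the second equation by 4 to match normals: 6x + 2y = -15.
With common normal n = (6, 2, 0) (|n| = 2√10), the distance is |(-20) − (-15)|/|n| = 5/(2√10) = √10/4.

√10/4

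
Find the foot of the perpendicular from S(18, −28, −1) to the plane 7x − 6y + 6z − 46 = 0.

n = (7, −6, 6), |n|² = 121, and n·S − 46 = 242.
t = 242/121 = 2, so the foot is S − t·n = (18, −28, −1) − 2·(7, −6, 6) = (4, −16, −13).

(4, -16, -13)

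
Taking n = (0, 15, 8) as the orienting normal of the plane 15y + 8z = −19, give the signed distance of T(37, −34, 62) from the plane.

5/17

n·T − (-19) = 5.
|n| = 17, so the signed distance is 5/17.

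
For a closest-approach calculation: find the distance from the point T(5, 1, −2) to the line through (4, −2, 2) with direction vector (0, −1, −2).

Direction vector d = (0, −1, −2).
AP = (1, 3, −4); AP·d = 5, |AP|² = 26, |d|² = 5.
distance² = |AP|² − (AP·d)²/|d|² = 26 − 25/5 = 21, so the distance is √21.

√21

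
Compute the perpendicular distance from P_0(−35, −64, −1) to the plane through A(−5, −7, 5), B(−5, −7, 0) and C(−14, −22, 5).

AB = (0, 0, −5) and AC = (−9, −15, 0), so a normal is n = AB × AC = (−75, 45, 0).
n = (−75, 45, 0); n·P − 60 = -315; |n| = 15√34; distance = 315/(15√34) = 21√34/34.

21/√34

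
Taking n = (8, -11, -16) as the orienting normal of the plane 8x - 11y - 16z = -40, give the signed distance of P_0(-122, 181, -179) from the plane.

n·P_0 − (-40) = -63.
|n| = 21, so the signed distance is -63/21 = -3.

-3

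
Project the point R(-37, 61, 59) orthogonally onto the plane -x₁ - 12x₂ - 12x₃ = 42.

(-42, 1, -1)

n = (-1, -12, -12), |n|² = 289, and n·R − 42 = -1445.
t = -1445/289 = -5, so the foot is R − t·n = (-37, 61, 59) − (-5)·(-1, -12, -12) = (-42, 1, -1).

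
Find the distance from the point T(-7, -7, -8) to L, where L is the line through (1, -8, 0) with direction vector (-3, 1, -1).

Direction vector d = (-3, 1, -1).
AP = (-8, 1, -8), and AP × d = (7, 16, -5).
|AP × d|² = 330 and |d|² = 11, so the distance is √(330/11) = √30.

√30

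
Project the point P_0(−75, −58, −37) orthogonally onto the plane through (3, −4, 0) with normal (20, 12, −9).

The perpendicular from P_0 has direction n = (20, 12, −9): r = (−75, −58, −37) + μ(20, 12, −9).
Substitute into the plane: n·(P_0 + μn) = 12 gives -1863 + 625μ = 12, so μ = 3.
Foot = (−75, −58, −37) + 3·(20, 12, −9) = (−15, −22, −64).

(-15, -22, -64)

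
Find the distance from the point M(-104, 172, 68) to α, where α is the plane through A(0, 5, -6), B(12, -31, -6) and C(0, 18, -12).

4

AB = (12, -36, 0) and AC = (0, 13, -6), so a normal is n = AB × AC = (216, 72, 156).
n = (216, 72, 156); n·P − (-576) = 1104; |n| = 276; distance = 1104/276 = 4.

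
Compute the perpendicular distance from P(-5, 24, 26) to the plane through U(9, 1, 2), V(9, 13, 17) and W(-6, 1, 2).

19/√41

UV = (0, 12, 15) and UW = (-15, 0, 0), so a normal is n = UV × UW = (0, -225, 180).
d = |(-225)·24 + 180·26 − 135| / √(0 + 50625 + 32400) = |-855| / (45√41) = 19/√41.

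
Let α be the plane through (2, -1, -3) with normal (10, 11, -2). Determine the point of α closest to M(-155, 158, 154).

n = (10, 11, -2), |n|² = 225, and n·M − 15 = -135.
t = -135/225 = -3/5, so the foot is M − t·n = (-155, 158, 154) − (-3/5)·(10, 11, -2) = (-149, 823/5, 764/5).

(-149, 823/5, 764/5)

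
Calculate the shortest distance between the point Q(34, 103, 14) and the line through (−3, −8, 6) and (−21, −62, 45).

A direction vector is d = (−18, −54, 39).
AP = (37, 111, 8); AP·d = -6348, |AP|² = 13754, |d|² = 4761.
distance² = |AP|² − (AP·d)²/|d|² = 13754 − 40297104/4761 = 5290, so the distance is 23√10.

23√10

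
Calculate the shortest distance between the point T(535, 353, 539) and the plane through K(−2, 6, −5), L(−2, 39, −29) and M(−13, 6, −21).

KL = (0, 33, −24) and KM = (−11, 0, −16), so a normal is n = KL × KM = (−528, 264, 363).
d = |(-528)·535 + 264·353 + 363·539 − 825| / √(278784 + 69696 + 131769) = |5544| / 693 = 8.

8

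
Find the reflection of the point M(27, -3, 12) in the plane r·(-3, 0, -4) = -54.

(9, -3, -12)

With n = (-3, 0, -4), the signed offset is (n·M − (-54))/|n|² = -75/25 = -3.
M' = M − 2t·n = (27, -3, 12) − (-6)·(-3, 0, -4) = (9, -3, -12).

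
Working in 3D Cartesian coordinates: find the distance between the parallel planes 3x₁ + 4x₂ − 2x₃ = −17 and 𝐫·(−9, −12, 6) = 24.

9√29/29

Divide the second equation by -3 to match normals: 3x₁ + 4x₂ − 2x₃ = -8.
Both planes have normal n = (3, 4, −2), |n| = √29. Any point on the first plane is at distance |(-8) − (-17)|/|n| = 9/√29 = 9√29/29 from the second.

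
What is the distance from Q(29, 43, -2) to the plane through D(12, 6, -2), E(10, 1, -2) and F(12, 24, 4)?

11/√65

DE = (-2, -5, 0) and DF = (0, 18, 6), so a normal is n = DE × DF = (-30, 12, -36).
Then n·(29, 43, -2) - (-216) = -66.
|n| = √(900 + 144 + 1296) = 6√65, so the distance is |-66|/(6√65) = 11√65/65.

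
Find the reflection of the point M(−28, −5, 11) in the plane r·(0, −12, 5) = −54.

(-28, 19, 1)

n = (0, −12, 5), |n|² = 169, n·M − (-54) = 169, so t = 169/169 = 1.
Foot F = M − 1·n = (−28, 7, 6); the reflection is 2F − M = (−28, 19, 1).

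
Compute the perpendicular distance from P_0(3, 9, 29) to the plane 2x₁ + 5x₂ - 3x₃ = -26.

Normal vector n = (2, 5, -3), and n·(3, 9, 29) - (-26) = -10.
|n| = √(4 + 25 + 9) = √38, so the distance is |-10|/√38 = 10/√38.

5√38/19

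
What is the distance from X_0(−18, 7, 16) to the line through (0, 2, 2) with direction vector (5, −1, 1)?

√302

Direction vector d = (5, −1, 1).
AP = (−18, 5, 14); AP·d = -81, |AP|² = 545, |d|² = 27.
distance² = |AP|² − (AP·d)²/|d|² = 545 − 6561/27 = 302, so the distance is √302.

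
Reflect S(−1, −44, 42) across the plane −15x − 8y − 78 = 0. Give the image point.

With n = (−15, −8, 0), the signed offset is (n·S − 78)/|n|² = 289/289 = 1.
S' = S − 2t·n = (−1, −44, 42) − 2·(−15, −8, 0) = (29, −28, 42).

(29, -28, 42)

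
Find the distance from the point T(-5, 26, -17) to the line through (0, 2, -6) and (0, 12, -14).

A direction vector is d = (0, 10, -8).
AP = (-5, 24, -11), and AP × d = (-82, -40, -50).
|AP × d|² = 10824 and |d|² = 164, so the distance is √(10824/164) = √66.

√66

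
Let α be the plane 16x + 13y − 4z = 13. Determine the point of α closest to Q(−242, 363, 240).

(-1662/7, 2567/7, 1672/7)

n = (16, 13, −4), |n|² = 441, and n·Q − 13 = -126.
t = -126/441 = -2/7, so the foot is Q − t·n = (−242, 363, 240) − (-2/7)·(16, 13, −4) = (−1662/7, 2567/7, 1672/7).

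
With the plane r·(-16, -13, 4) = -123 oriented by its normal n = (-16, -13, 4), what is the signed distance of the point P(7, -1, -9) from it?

n·P − (-123) = -12.
|n| = 21, so the signed distance is -12/21 = -4/7.

-4/7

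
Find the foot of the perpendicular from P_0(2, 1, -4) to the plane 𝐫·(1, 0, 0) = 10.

The perpendicular from P_0 has direction n = (1, 0, 0): r = (2, 1, -4) + t(1, 0, 0).
Substitute into the plane: n·(P_0 + tn) = 10 gives 2 + 1t = 10, so t = 8.
Foot = (2, 1, -4) + 8·(1, 0, 0) = (10, 1, -4).

(10, 1, -4)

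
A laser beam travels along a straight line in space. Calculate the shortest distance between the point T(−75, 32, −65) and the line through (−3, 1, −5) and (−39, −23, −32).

A direction vector is d = (−36, −24, −27).
AP = (−72, 31, −60), and AP × d = (−2277, 216, 2844).
|AP × d|² = 13319721 and |d|² = 2601, so the distance is √(13319721/2601) = √5121 = 3√569.

3√569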